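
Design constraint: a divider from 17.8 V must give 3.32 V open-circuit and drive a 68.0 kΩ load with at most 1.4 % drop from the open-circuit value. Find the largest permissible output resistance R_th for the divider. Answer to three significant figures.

R_th ≤ 966 Ω

Loading drop = R_th/(R_th + R_L) ≤ 0.0140, so R_th ≤ R_L · ε/(1−ε) = 68.0 kΩ × 0.0140/0.9860 = 966 Ω.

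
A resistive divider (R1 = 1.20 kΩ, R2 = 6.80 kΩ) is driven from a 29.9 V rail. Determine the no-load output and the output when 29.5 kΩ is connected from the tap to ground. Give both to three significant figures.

Open-circuit: V = 29.9 × 6.80/(1.20 + 6.80) = 25.4 V.
With the load, R2 becomes R2‖R_L = 5.526 kΩ, so V = 29.9 × 5.526/6.726 = 24.6 V.

Unloaded: 25.4 V; loaded: 24.6 V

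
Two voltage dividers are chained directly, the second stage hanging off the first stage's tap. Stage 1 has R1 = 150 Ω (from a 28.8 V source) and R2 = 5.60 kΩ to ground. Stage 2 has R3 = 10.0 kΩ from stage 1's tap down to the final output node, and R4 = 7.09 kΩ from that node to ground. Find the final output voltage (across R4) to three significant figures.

V_out ≈ 11.5 V

Stage 2 presents R3+R4 = 17090 Ω as a load on stage 1's tap.
Stage 1's lower leg becomes R2‖(R3+R4) = 4218 Ω, so V_mid = 28.8 × 4218/4368 = 27.81 V.
Stage 2 is itself unloaded: V_out = V_mid × R4/(R3+R4) = 27.81 × 7090/17090 = 11.5 V.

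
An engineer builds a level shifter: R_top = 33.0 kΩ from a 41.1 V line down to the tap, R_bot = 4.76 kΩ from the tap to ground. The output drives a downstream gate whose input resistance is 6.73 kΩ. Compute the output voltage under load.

The load sits in parallel with R_bot: R_bot‖R_L = (4.76 × 6.73) / (4.76 + 6.73) = 2.788 kΩ.
V_out = 41.1 × 2.788 / (33.0 + 2.788) = 41.1 × 2.788/35.79 = 3.20 V.

V_out ≈ 3.20 V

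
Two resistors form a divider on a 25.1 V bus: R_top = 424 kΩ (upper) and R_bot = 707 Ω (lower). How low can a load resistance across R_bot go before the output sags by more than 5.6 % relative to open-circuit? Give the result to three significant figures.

Output resistance R_th = R_top‖R_bot = (424000 × 707)/424700 = 705.8 Ω.
The fractional drop is R_th/(R_th + R_L); requiring this ≤ 0.0560 gives R_L ≥ R_th(1/0.0560 − 1) = 705.8 × 16.86 = 11.9 kΩ.

R_L(min) ≈ 11.9 kΩ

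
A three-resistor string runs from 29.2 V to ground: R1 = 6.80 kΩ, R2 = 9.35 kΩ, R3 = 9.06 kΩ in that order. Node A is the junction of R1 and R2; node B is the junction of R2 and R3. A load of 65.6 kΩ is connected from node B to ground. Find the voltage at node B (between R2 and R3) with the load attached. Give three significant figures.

V ≈ 9.64 V

At node B, R3 is in parallel with the load: R3‖R_L = 7.961 kΩ.
Below node A the resistance is R2 + (R3‖R_L) = 17.31 kΩ, so V_A = 29.2 × 17.31/24.11 = 20.96 V.
Then V_B = V_A × (R3‖R_L)/(R2 + R3‖R_L) = 20.96 × 7.961/17.31 = 9.64 V.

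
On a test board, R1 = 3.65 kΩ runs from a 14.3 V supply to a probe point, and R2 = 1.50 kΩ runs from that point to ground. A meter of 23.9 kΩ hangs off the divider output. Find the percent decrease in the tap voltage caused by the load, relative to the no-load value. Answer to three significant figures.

The divider's output (Thévenin) resistance is R1‖R2 = 1.063 kΩ.
Fractional drop under load = R_th/(R_th + R_L) = 1.063 / (1.063 + 23.9) = 0.04259.
So the output falls by 4.26 %.

4.26 %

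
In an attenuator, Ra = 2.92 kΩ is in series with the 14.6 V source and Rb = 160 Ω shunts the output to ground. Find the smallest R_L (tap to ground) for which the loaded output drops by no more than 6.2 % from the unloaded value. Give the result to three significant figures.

Output resistance R_th = Ra‖Rb = (2920 × 160)/3080 = 151.7 Ω.
The fractional drop is R_th/(R_th + R_L); requiring this ≤ 0.0620 gives R_L ≥ R_th(1/0.0620 − 1) = 151.7 × 15.13 = 2.29 kΩ.

R_L(min) ≈ 2.29 kΩ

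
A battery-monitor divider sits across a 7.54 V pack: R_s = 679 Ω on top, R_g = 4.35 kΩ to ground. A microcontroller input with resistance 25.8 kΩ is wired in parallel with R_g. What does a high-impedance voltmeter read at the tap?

V_out ≈ 6.38 V

The load sits in parallel with R_g: R_g‖R_L = (4350 × 25800) / (4350 + 25800) = 3722 Ω.
V_out = 7.54 × 3722 / (679 + 3722) = 7.54 × 3722/4401 = 6.38 V.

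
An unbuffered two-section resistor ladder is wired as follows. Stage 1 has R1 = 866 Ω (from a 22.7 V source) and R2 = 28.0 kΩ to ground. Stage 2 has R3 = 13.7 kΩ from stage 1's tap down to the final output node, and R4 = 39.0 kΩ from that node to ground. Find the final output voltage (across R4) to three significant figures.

Stage 2 presents R3+R4 = 52700 Ω as a load on stage 1's tap.
Stage 1's lower leg becomes R2‖(R3+R4) = 18290 Ω, so V_mid = 22.7 × 18290/19150 = 21.67 V.
Stage 2 is itself unloaded: V_out = V_mid × R4/(R3+R4) = 21.67 × 39000/52700 = 16.0 V.

V_out ≈ 16.0 V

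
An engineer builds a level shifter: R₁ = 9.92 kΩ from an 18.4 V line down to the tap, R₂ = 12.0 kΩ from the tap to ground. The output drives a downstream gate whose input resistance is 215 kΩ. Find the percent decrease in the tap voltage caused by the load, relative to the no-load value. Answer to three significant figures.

The divider's output (Thévenin) resistance is R₁‖R₂ = 5.431 kΩ.
Fractional drop under load = R_th/(R_th + R_L) = 5.431 / (5.431 + 215) = 0.02464.
So the output falls by 2.46 %.

2.46 %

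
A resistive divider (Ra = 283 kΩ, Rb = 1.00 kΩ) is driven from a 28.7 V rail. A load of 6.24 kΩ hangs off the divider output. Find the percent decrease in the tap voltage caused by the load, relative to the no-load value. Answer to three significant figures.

The divider's output (Thévenin) resistance is Ra‖Rb = 0.9965 kΩ.
Fractional drop under load = R_th/(R_th + R_L) = 0.9965 / (0.9965 + 6.24) = 0.1377.
So the output falls by 13.8 %.

13.8 %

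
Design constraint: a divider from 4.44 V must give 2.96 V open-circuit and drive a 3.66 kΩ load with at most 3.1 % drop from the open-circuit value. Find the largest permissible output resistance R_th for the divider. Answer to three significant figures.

Loading drop = R_th/(R_th + R_L) ≤ 0.0310, so R_th ≤ R_L · ε/(1−ε) = 3.66 kΩ × 0.0310/0.9690 = 117 Ω.

R_th ≤ 117 Ω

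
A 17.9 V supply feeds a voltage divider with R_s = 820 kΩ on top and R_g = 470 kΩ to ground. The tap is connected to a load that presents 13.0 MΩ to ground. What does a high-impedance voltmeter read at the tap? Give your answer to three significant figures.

The load sits in parallel with R_g: R_g‖R_L = (470 × 13000) / (470 + 13000) = 453.6 kΩ.
V_out = 17.9 × 453.6 / (820 + 453.6) = 17.9 × 453.6/1274 = 6.38 V.

V_out ≈ 6.38 V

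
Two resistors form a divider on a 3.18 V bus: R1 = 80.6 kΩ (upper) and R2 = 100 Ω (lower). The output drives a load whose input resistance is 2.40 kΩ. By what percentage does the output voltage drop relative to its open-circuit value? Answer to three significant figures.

4.00 %

The divider's output (Thévenin) resistance is R1‖R2 = 99.88 Ω.
Fractional drop under load = R_th/(R_th + R_L) = 99.88 / (99.88 + 2400) = 0.03995.
So the output falls by 4.00 %.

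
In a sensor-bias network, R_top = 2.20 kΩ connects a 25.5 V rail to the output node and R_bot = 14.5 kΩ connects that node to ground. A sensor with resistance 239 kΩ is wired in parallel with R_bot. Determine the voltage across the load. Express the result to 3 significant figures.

V_out ≈ 22.0 V

The load sits in parallel with R_bot: R_bot‖R_L = (14.5 × 239) / (14.5 + 239) = 13.67 kΩ.
V_out = 25.5 × 13.67 / (2.20 + 13.67) = 25.5 × 13.67/15.87 = 22.0 V.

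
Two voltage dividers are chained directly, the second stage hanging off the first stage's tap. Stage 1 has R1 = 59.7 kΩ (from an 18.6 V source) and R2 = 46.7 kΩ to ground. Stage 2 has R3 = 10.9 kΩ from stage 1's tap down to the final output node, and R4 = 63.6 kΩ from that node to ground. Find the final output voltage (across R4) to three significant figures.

Stage 2 presents R3+R4 = 74.50 kΩ as a load on stage 1's tap.
Stage 1's lower leg becomes R2‖(R3+R4) = 28.71 kΩ, so V_mid = 18.6 × 28.71/88.41 = 6.040 V.
Stage 2 is itself unloaded: V_out = V_mid × R4/(R3+R4) = 6.040 × 63.6/74.50 = 5.16 V.

V_out ≈ 5.16 V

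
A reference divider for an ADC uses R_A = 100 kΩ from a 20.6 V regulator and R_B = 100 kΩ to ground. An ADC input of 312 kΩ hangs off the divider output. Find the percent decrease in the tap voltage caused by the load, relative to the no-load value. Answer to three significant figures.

The divider's output (Thévenin) resistance is R_A‖R_B = 50.00 kΩ.
Fractional drop under load = R_th/(R_th + R_L) = 50.00 / (50.00 + 312) = 0.1381.
So the output falls by 13.8 %.

13.8 %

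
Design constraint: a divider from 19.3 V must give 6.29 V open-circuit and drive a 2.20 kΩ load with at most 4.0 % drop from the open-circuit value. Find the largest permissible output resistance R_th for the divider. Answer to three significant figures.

R_th ≤ 91.7 Ω

Loading drop = R_th/(R_th + R_L) ≤ 0.0400, so R_th ≤ R_L · ε/(1−ε) = 2.20 kΩ × 0.0400/0.9600 = 91.7 Ω.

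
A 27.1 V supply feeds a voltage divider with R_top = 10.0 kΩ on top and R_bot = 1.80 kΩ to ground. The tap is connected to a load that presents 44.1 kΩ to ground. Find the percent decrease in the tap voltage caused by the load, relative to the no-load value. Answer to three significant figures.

3.34 %

The divider's output (Thévenin) resistance is R_top‖R_bot = 1.525 kΩ.
Fractional drop under load = R_th/(R_th + R_L) = 1.525 / (1.525 + 44.1) = 0.03343.
So the output falls by 3.34 %.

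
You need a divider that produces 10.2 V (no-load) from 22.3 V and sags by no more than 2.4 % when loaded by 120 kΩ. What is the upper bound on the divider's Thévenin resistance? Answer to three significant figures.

Loading drop = R_th/(R_th + R_L) ≤ 0.0240, so R_th ≤ R_L · ε/(1−ε) = 120 kΩ × 0.0240/0.9760 = 2.95 kΩ.

R_th ≤ 2.95 kΩ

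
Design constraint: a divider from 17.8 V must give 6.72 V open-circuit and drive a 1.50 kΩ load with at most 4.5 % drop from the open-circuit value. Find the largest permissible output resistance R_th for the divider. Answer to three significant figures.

Loading drop = R_th/(R_th + R_L) ≤ 0.0450, so R_th ≤ R_L · ε/(1−ε) = 1.50 kΩ × 0.0450/0.9550 = 70.7 Ω.
(Any R1, R2 with R2/(R1+R2) = 0.378 and R1‖R2 ≤ 70.7 Ω will meet the spec.)

R_th ≤ 70.7 Ω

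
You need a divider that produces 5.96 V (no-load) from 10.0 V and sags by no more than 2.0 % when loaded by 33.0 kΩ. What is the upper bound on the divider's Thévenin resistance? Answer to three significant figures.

R_th ≤ 673 Ω

Loading drop = R_th/(R_th + R_L) ≤ 0.0200, so R_th ≤ R_L · ε/(1−ε) = 33.0 kΩ × 0.0200/0.9800 = 673 Ω.
(Any R1, R2 with R2/(R1+R2) = 0.596 and R1‖R2 ≤ 673 Ω will meet the spec.)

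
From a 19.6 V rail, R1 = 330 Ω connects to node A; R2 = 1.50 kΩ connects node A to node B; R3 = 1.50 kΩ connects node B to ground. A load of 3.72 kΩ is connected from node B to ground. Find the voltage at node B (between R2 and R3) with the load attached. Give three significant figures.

At node B, R3 is in parallel with the load: R3‖R_L = 1069 Ω.
Below node A the resistance is R2 + (R3‖R_L) = 2569 Ω, so V_A = 19.6 × 2569/2899 = 17.37 V.
Then V_B = V_A × (R3‖R_L)/(R2 + R3‖R_L) = 17.37 × 1069/2569 = 7.23 V.

V ≈ 7.23 V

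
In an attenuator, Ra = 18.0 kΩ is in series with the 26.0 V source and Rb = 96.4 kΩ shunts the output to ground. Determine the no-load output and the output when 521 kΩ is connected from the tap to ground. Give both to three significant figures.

Unloaded: 21.9 V; loaded: 21.3 V

Open-circuit: V = 26.0 × 96.4/(18.0 + 96.4) = 21.9 V.
With the load, Rb becomes Rb‖R_L = 81.35 kΩ, so V = 26.0 × 81.35/99.35 = 21.3 V.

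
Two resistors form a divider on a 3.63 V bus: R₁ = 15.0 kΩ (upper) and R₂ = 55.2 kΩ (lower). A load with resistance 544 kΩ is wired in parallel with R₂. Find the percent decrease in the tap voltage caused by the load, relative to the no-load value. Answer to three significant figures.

The divider's output (Thévenin) resistance is R₁‖R₂ = 11.79 kΩ.
Fractional drop under load = R_th/(R_th + R_L) = 11.79 / (11.79 + 544) = 0.02122.
So the output falls by 2.12 %.

2.12 %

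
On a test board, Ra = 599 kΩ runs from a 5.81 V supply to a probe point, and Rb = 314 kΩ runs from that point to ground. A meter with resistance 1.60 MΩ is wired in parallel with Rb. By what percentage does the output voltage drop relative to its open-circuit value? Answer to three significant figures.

The divider's output (Thévenin) resistance is Ra‖Rb = 206.0 kΩ.
Fractional drop under load = R_th/(R_th + R_L) = 206.0 / (206.0 + 1600) = 0.1141.
So the output falls by 11.4 %.

11.4 %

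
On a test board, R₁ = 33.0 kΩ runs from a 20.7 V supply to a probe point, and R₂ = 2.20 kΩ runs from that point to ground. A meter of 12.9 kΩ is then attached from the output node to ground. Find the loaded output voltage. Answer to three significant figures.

The load sits in parallel with R₂: R₂‖R_L = (2.20 × 12.9) / (2.20 + 12.9) = 1.879 kΩ.
V_out = 20.7 × 1.879 / (33.0 + 1.879) = 20.7 × 1.879/34.88 = 1.12 V.
(Unloaded it would have been 1.29 V.)

V_out ≈ 1.12 V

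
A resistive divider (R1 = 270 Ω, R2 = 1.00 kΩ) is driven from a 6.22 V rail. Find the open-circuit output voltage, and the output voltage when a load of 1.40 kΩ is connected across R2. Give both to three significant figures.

Unloaded: 4.90 V; loaded: 4.25 V

Open-circuit: V = 6.22 × 1000/(270 + 1000) = 4.90 V.
With the load, R2 becomes R2‖R_L = 583.3 Ω, so V = 6.22 × 583.3/853.3 = 4.25 V.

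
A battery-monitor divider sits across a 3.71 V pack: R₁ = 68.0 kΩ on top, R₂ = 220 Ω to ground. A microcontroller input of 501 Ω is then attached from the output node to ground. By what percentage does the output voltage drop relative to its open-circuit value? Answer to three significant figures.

30.4 %

Unloaded V = 3.71 × 220/68220 = 0.01196 V.
Loaded: R₂‖R_L = 152.9 Ω, giving V = 3.71 × 152.9/68150 = 0.008322 V.
Drop = (0.01196 − 0.008322) / 0.01196 = 30.4 %.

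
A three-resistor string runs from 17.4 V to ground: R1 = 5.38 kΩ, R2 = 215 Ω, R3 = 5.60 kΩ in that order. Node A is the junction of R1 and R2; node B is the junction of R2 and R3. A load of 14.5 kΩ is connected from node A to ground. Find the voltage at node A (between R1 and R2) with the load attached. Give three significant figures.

V ≈ 7.58 V

Below node A the series string R2+R3 = 5815 Ω sits in parallel with the 14500 Ω load: 4151 Ω.
V_A = 17.4 × 4151/(5380 + 4151) = 7.58 V.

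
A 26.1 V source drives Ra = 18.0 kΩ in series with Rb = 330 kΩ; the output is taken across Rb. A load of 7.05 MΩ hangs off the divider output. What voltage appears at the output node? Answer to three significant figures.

The load sits in parallel with Rb: Rb‖R_L = (330 × 7050) / (330 + 7050) = 315.2 kΩ.
V_out = 26.1 × 315.2 / (18.0 + 315.2) = 26.1 × 315.2/333.2 = 24.7 V.

V_out ≈ 24.7 V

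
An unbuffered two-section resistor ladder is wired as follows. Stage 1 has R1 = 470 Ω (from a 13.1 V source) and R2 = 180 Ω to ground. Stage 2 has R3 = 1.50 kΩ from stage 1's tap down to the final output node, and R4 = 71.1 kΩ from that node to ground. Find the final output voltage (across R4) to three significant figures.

V_out ≈ 3.55 V

Stage 2 presents R3+R4 = 72600 Ω as a load on stage 1's tap.
Stage 1's lower leg becomes R2‖(R3+R4) = 179.6 Ω, so V_mid = 13.1 × 179.6/649.6 = 3.621 V.
Stage 2 is itself unloaded: V_out = V_mid × R4/(R3+R4) = 3.621 × 71100/72600 = 3.55 V.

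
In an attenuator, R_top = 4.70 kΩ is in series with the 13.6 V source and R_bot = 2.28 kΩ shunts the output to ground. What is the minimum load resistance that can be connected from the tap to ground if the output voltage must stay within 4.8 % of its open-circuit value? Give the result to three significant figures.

R_L(min) ≈ 30.4 kΩ

Output resistance R_th = R_top‖R_bot = (4.70 × 2.28)/6.980 = 1.535 kΩ.
The fractional drop is R_th/(R_th + R_L); requiring this ≤ 0.0480 gives R_L ≥ R_th(1/0.0480 − 1) = 1.535 × 19.83 = 30.4 kΩ.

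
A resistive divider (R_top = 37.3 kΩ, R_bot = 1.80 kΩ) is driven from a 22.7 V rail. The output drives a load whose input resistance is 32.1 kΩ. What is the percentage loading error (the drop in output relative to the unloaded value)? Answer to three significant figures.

5.08 %

The divider's output (Thévenin) resistance is R_top‖R_bot = 1.717 kΩ.
Fractional drop under load = R_th/(R_th + R_L) = 1.717 / (1.717 + 32.1) = 0.05078.
So the output falls by 5.08 %.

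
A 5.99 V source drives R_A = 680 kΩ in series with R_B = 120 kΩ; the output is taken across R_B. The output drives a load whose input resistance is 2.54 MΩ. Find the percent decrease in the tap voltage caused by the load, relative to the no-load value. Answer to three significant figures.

3.86 %

The divider's output (Thévenin) resistance is R_A‖R_B = 102.0 kΩ.
Fractional drop under load = R_th/(R_th + R_L) = 102.0 / (102.0 + 2540) = 0.03861.
So the output falls by 3.86 %.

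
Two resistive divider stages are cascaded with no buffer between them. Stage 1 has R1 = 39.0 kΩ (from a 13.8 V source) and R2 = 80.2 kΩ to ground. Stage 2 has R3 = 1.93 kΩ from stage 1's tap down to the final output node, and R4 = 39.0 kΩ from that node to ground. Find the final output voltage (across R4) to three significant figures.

V_out ≈ 5.39 V

Stage 2 presents R3+R4 = 40.93 kΩ as a load on stage 1's tap.
Stage 1's lower leg becomes R2‖(R3+R4) = 27.10 kΩ, so V_mid = 13.8 × 27.10/66.10 = 5.658 V.
Stage 2 is itself unloaded: V_out = V_mid × R4/(R3+R4) = 5.658 × 39.0/40.93 = 5.39 V.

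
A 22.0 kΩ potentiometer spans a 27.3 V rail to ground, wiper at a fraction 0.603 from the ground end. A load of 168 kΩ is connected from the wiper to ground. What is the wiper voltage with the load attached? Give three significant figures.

V ≈ 16.0 V

The wiper splits the pot into (1−α)R = 8.734 kΩ above and αR = 13.27 kΩ below.
Lower section ‖ load = 12.30 kΩ.
V_wiper = 27.3 × 12.30/(8.734 + 12.30) = 16.0 V.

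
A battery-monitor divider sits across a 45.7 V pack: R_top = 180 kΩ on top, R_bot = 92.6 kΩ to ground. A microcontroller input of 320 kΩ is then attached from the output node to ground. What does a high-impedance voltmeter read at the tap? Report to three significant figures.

V_out ≈ 13.0 V

The load sits in parallel with R_bot: R_bot‖R_L = (92.6 × 320) / (92.6 + 320) = 71.82 kΩ.
V_out = 45.7 × 71.82 / (180 + 71.82) = 45.7 × 71.82/251.8 = 13.0 V.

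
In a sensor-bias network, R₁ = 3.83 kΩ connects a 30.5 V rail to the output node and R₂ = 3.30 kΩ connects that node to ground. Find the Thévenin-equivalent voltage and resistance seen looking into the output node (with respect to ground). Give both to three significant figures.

V_th is the open-circuit tap voltage: 30.5 × 3.30/(3.83 + 3.30) = 14.1 V.
With the supply zeroed, R₁ and R₂ appear in parallel from the tap: R_th = R₁‖R₂ = (3.83 × 3.30)/7.130 = 1.77 kΩ.

V_th = 14.1 V, R_th = 1.77 kΩ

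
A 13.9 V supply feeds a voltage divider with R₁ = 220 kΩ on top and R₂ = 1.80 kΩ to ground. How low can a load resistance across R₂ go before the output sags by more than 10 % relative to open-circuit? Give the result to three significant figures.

R_L(min) ≈ 16.1 kΩ

Output resistance R_th = R₁‖R₂ = (220 × 1.80)/221.8 = 1.785 kΩ.
The fractional drop is R_th/(R_th + R_L); requiring this ≤ 0.100 gives R_L ≥ R_th(1/0.100 − 1) = 1.785 × 9.000 = 16.1 kΩ.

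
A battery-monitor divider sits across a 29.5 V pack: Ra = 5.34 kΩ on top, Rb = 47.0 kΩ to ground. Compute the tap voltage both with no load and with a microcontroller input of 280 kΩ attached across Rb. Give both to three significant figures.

Unloaded: 26.5 V; loaded: 26.0 V

Open-circuit: V = 29.5 × 47.0/(5.34 + 47.0) = 26.5 V.
With the load, Rb becomes Rb‖R_L = 40.24 kΩ, so V = 29.5 × 40.24/45.58 = 26.0 V.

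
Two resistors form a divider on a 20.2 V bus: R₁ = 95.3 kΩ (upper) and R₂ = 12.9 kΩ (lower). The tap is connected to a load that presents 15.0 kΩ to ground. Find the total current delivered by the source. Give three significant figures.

I ≈ 0.198 mA

R₂‖R_L = 6.935 kΩ, so the source sees R₁ + R₂‖R_L = 102.2 kΩ.
I = 20.2 V / 102.2 kΩ = 0.198 mA.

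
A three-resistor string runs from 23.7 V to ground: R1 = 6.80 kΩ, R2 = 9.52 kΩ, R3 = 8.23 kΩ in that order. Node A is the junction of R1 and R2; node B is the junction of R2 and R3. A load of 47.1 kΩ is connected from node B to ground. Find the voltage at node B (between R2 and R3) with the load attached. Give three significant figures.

V ≈ 7.12 V

At node B, R3 is in parallel with the load: R3‖R_L = 7.006 kΩ.
Below node A the resistance is R2 + (R3‖R_L) = 16.53 kΩ, so V_A = 23.7 × 16.53/23.33 = 16.79 V.
Then V_B = V_A × (R3‖R_L)/(R2 + R3‖R_L) = 16.79 × 7.006/16.53 = 7.12 V.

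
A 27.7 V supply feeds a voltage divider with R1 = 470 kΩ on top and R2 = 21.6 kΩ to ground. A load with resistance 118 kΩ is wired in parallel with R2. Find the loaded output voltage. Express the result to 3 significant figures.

V_out ≈ 1.04 V

The load sits in parallel with R2: R2‖R_L = (21.6 × 118) / (21.6 + 118) = 18.26 kΩ.
V_out = 27.7 × 18.26 / (470 + 18.26) = 27.7 × 18.26/488.3 = 1.04 V.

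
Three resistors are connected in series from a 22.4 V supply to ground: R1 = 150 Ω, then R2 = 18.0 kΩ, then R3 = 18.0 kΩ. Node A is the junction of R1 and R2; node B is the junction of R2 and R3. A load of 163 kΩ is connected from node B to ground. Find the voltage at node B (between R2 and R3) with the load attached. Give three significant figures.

V ≈ 10.6 V

At node B, R3 is in parallel with the load: R3‖R_L = 16210 Ω.
Below node A the resistance is R2 + (R3‖R_L) = 34210 Ω, so V_A = 22.4 × 34210/34360 = 22.30 V.
Then V_B = V_A × (R3‖R_L)/(R2 + R3‖R_L) = 22.30 × 16210/34210 = 10.6 V.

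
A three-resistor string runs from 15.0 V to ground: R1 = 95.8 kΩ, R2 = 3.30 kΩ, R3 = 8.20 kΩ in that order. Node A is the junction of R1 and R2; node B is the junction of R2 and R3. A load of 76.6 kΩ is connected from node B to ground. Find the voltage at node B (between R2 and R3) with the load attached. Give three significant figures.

V ≈ 1.04 V

At node B, R3 is in parallel with the load: R3‖R_L = 7.407 kΩ.
Below node A the resistance is R2 + (R3‖R_L) = 10.71 kΩ, so V_A = 15.0 × 10.71/106.5 = 1.508 V.
Then V_B = V_A × (R3‖R_L)/(R2 + R3‖R_L) = 1.508 × 7.407/10.71 = 1.04 V.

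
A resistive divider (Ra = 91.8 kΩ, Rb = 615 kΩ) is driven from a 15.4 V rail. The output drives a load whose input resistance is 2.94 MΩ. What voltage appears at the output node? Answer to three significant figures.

The load sits in parallel with Rb: Rb‖R_L = (615 × 2940) / (615 + 2940) = 508.6 kΩ.
V_out = 15.4 × 508.6 / (91.8 + 508.6) = 15.4 × 508.6/600.4 = 13.0 V.

V_out ≈ 13.0 V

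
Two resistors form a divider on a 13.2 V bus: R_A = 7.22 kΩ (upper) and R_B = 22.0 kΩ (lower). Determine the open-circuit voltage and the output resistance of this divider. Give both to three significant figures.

V_th = 9.94 V, R_th = 5.44 kΩ

V_th is the open-circuit tap voltage: 13.2 × 22.0/(7.22 + 22.0) = 9.94 V.
With the supply zeroed, R_A and R_B appear in parallel from the tap: R_th = R_A‖R_B = (7.22 × 22.0)/29.22 = 5.44 kΩ.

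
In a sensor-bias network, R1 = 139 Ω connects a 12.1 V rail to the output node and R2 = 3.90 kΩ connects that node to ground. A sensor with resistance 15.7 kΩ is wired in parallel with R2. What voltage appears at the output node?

The load sits in parallel with R2: R2‖R_L = (3900 × 15700) / (3900 + 15700) = 3124 Ω.
V_out = 12.1 × 3124 / (139 + 3124) = 12.1 × 3124/3263 = 11.6 V.

V_out ≈ 11.6 V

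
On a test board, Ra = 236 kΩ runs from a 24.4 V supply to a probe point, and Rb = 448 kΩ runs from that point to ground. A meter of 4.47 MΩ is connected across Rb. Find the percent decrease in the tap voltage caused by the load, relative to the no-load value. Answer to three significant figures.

3.34 %

The divider's output (Thévenin) resistance is Ra‖Rb = 154.6 kΩ.
Fractional drop under load = R_th/(R_th + R_L) = 154.6 / (154.6 + 4470) = 0.03342.
So the output falls by 3.34 %.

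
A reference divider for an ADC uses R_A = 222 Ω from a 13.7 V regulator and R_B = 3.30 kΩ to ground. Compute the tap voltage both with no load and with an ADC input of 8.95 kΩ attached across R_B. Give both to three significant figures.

Open-circuit: V = 13.7 × 3300/(222 + 3300) = 12.8 V.
With the load, R_B becomes R_B‖R_L = 2411 Ω, so V = 13.7 × 2411/2633 = 12.5 V.

Unloaded: 12.8 V; loaded: 12.5 V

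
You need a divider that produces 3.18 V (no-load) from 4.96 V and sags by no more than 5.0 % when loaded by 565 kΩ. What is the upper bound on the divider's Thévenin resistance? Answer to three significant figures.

R_th ≤ 29.7 kΩ

Loading drop = R_th/(R_th + R_L) ≤ 0.0500, so R_th ≤ R_L · ε/(1−ε) = 565 kΩ × 0.0500/0.9500 = 29.7 kΩ.
(Any R1, R2 with R2/(R1+R2) = 0.641 and R1‖R2 ≤ 29.7 kΩ will meet the spec.)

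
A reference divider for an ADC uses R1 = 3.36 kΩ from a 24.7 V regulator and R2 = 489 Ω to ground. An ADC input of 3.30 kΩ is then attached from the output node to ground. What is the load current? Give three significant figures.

R2‖R_L = 425.9 Ω; V_out = 24.7 × 425.9/3786 = 2.779 V.
I_L = V_out / R_L = 2.779 / 3.30 kΩ = 0.842 mA.

I_L ≈ 0.842 mA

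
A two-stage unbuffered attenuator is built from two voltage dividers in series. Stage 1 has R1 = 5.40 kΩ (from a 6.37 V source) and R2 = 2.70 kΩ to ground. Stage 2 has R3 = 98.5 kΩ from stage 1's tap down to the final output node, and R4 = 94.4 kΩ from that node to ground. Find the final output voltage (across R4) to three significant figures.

Stage 2 presents R3+R4 = 192.9 kΩ as a load on stage 1's tap.
Stage 1's lower leg becomes R2‖(R3+R4) = 2.663 kΩ, so V_mid = 6.37 × 2.663/8.063 = 2.104 V.
Stage 2 is itself unloaded: V_out = V_mid × R4/(R3+R4) = 2.104 × 94.4/192.9 = 1.03 V.

V_out ≈ 1.03 V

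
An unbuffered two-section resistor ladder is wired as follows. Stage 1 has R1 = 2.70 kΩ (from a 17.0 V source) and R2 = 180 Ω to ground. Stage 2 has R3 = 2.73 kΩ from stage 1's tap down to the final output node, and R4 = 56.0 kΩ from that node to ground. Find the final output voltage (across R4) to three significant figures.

V_out ≈ 1.01 V

Stage 2 presents R3+R4 = 58730 Ω as a load on stage 1's tap.
Stage 1's lower leg becomes R2‖(R3+R4) = 179.5 Ω, so V_mid = 17.0 × 179.5/2879 = 1.059 V.
Stage 2 is itself unloaded: V_out = V_mid × R4/(R3+R4) = 1.059 × 56000/58730 = 1.01 V.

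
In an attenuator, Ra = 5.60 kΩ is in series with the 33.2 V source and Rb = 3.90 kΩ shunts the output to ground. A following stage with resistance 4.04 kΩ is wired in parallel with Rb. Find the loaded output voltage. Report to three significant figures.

The load sits in parallel with Rb: Rb‖R_L = (3.90 × 4.04) / (3.90 + 4.04) = 1.984 kΩ.
V_out = 33.2 × 1.984 / (5.60 + 1.984) = 33.2 × 1.984/7.584 = 8.69 V.
(Unloaded it would have been 13.6 V.)

V_out ≈ 8.69 V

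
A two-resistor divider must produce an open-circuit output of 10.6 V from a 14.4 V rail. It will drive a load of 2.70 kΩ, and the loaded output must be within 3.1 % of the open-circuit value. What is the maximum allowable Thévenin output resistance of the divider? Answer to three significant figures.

R_th ≤ 86.4 Ω

Loading drop = R_th/(R_th + R_L) ≤ 0.0310, so R_th ≤ R_L · ε/(1−ε) = 2.70 kΩ × 0.0310/0.9690 = 86.4 Ω.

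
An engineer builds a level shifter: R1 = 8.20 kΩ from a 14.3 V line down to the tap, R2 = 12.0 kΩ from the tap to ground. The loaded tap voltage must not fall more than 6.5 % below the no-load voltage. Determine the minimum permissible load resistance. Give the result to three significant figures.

Output resistance R_th = R1‖R2 = (8.20 × 12.0)/20.20 = 4.871 kΩ.
The fractional drop is R_th/(R_th + R_L); requiring this ≤ 0.0650 gives R_L ≥ R_th(1/0.0650 − 1) = 4.871 × 14.38 = 70.1 kΩ.

R_L(min) ≈ 70.1 kΩ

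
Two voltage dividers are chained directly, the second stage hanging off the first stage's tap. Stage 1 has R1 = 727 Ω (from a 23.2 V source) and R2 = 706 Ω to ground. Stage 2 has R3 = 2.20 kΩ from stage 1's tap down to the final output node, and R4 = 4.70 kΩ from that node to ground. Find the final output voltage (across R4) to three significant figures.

Stage 2 presents R3+R4 = 6900 Ω as a load on stage 1's tap.
Stage 1's lower leg becomes R2‖(R3+R4) = 640.5 Ω, so V_mid = 23.2 × 640.5/1367 = 10.87 V.
Stage 2 is itself unloaded: V_out = V_mid × R4/(R3+R4) = 10.87 × 4700/6900 = 7.40 V.

V_out ≈ 7.40 V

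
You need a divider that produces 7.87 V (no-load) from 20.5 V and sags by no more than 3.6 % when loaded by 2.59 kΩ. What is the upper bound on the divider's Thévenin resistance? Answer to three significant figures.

Loading drop = R_th/(R_th + R_L) ≤ 0.0360, so R_th ≤ R_L · ε/(1−ε) = 2.59 kΩ × 0.0360/0.9640 = 96.7 Ω.

R_th ≤ 96.7 Ω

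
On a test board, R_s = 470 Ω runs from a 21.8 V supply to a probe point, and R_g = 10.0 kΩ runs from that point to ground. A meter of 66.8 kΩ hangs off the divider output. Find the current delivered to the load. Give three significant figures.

R_g‖R_L = 8698 Ω; V_out = 21.8 × 8698/9168 = 20.68 V.
I_L = V_out / R_L = 20.68 / 66.8 kΩ = 0.310 mA.

I_L ≈ 0.310 mA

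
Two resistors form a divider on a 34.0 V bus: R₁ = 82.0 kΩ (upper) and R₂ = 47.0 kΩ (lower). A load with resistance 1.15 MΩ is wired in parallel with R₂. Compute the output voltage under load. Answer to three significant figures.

V_out ≈ 12.1 V

The load sits in parallel with R₂: R₂‖R_L = (47.0 × 1150) / (47.0 + 1150) = 45.15 kΩ.
V_out = 34.0 × 45.15 / (82.0 + 45.15) = 34.0 × 45.15/127.2 = 12.1 V.
(Unloaded it would have been 12.4 V.)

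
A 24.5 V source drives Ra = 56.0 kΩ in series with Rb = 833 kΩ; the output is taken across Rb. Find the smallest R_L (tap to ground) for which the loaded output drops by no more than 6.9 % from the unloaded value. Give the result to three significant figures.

Output resistance R_th = Ra‖Rb = (56.0 × 833)/889.0 = 52.47 kΩ.
The fractional drop is R_th/(R_th + R_L); requiring this ≤ 0.0690 gives R_L ≥ R_th(1/0.0690 − 1) = 52.47 × 13.49 = 708 kΩ.

R_L(min) ≈ 708 kΩ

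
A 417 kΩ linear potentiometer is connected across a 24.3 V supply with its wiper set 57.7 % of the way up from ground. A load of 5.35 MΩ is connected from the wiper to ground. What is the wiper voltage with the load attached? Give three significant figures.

V ≈ 13.8 V

The wiper splits the pot into (1−α)R = 176.4 kΩ above and αR = 240.6 kΩ below.
Lower section ‖ load = 230.3 kΩ.
V_wiper = 24.3 × 230.3/(176.4 + 230.3) = 13.8 V.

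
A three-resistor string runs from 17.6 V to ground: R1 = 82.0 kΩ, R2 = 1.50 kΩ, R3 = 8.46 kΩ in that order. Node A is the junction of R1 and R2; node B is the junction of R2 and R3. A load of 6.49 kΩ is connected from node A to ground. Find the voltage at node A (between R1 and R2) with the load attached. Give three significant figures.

V ≈ 0.805 V

Below node A the series string R2+R3 = 9.960 kΩ sits in parallel with the 6.49 kΩ load: 3.930 kΩ.
V_A = 17.6 × 3.930/(82.0 + 3.930) = 0.805 V.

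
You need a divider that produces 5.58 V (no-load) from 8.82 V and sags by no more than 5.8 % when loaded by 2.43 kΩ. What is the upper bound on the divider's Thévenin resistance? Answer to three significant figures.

R_th ≤ 150 Ω

Loading drop = R_th/(R_th + R_L) ≤ 0.0580, so R_th ≤ R_L · ε/(1−ε) = 2.43 kΩ × 0.0580/0.9420 = 150 Ω.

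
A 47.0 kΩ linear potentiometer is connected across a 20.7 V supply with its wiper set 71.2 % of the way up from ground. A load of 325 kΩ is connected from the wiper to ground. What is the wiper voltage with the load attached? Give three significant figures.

V ≈ 14.3 V

The wiper splits the pot into (1−α)R = 13.54 kΩ above and αR = 33.46 kΩ below.
Lower section ‖ load = 30.34 kΩ.
V_wiper = 20.7 × 30.34/(13.54 + 30.34) = 14.3 V.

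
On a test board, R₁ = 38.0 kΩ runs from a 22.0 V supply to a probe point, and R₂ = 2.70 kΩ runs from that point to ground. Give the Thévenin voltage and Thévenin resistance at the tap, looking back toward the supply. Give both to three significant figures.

V_th is the open-circuit tap voltage: 22.0 × 2.70/(38.0 + 2.70) = 1.46 V.
With the supply zeroed, R₁ and R₂ appear in parallel from the tap: R_th = R₁‖R₂ = (38.0 × 2.70)/40.70 = 2.52 kΩ.

V_th = 1.46 V, R_th = 2.52 kΩ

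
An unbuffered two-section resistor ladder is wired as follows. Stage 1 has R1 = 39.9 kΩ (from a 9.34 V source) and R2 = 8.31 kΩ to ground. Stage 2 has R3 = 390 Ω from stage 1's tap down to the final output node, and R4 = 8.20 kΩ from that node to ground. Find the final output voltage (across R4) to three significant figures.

Stage 2 presents R3+R4 = 8590 Ω as a load on stage 1's tap.
Stage 1's lower leg becomes R2‖(R3+R4) = 4224 Ω, so V_mid = 9.34 × 4224/44120 = 0.8941 V.
Stage 2 is itself unloaded: V_out = V_mid × R4/(R3+R4) = 0.8941 × 8200/8590 = 0.853 V.

V_out ≈ 0.853 V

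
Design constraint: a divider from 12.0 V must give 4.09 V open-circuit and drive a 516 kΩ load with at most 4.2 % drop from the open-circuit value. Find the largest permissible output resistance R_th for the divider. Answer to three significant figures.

R_th ≤ 22.6 kΩ

Loading drop = R_th/(R_th + R_L) ≤ 0.0420, so R_th ≤ R_L · ε/(1−ε) = 516 kΩ × 0.0420/0.9580 = 22.6 kΩ.
(Any R1, R2 with R2/(R1+R2) = 0.341 and R1‖R2 ≤ 22.6 kΩ will meet the spec.)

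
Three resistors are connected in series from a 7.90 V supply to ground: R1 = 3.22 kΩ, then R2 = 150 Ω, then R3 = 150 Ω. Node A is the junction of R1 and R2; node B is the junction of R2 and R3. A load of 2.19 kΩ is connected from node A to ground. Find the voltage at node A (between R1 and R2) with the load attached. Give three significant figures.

V ≈ 0.598 V

Below node A the series string R2+R3 = 300.0 Ω sits in parallel with the 2190 Ω load: 263.9 Ω.
V_A = 7.90 × 263.9/(3220 + 263.9) = 0.598 V.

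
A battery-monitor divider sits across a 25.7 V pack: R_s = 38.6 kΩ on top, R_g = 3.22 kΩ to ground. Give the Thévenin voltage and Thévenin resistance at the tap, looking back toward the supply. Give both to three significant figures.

V_th is the open-circuit tap voltage: 25.7 × 3.22/(38.6 + 3.22) = 1.98 V.
With the supply zeroed, R_s and R_g appear in parallel from the tap: R_th = R_s‖R_g = (38.6 × 3.22)/41.82 = 2.97 kΩ.

V_th = 1.98 V, R_th = 2.97 kΩ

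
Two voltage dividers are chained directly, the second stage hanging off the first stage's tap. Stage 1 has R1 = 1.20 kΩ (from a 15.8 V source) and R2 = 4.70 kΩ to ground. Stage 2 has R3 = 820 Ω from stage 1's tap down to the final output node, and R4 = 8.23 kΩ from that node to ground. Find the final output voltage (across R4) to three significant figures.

Stage 2 presents R3+R4 = 9050 Ω as a load on stage 1's tap.
Stage 1's lower leg becomes R2‖(R3+R4) = 3093 Ω, so V_mid = 15.8 × 3093/4293 = 11.38 V.
Stage 2 is itself unloaded: V_out = V_mid × R4/(R3+R4) = 11.38 × 8230/9050 = 10.4 V.

V_out ≈ 10.4 V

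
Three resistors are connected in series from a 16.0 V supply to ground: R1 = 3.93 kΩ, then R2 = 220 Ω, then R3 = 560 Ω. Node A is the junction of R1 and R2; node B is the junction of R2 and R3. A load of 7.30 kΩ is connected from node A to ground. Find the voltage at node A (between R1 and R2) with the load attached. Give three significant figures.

V ≈ 2.43 V

Below node A the series string R2+R3 = 780.0 Ω sits in parallel with the 7300 Ω load: 704.7 Ω.
V_A = 16.0 × 704.7/(3930 + 704.7) = 2.43 V.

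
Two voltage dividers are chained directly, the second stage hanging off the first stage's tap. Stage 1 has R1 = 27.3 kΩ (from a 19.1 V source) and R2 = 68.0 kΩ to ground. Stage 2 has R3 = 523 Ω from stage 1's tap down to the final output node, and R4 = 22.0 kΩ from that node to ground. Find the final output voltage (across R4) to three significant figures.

V_out ≈ 7.14 V

Stage 2 presents R3+R4 = 22520 Ω as a load on stage 1's tap.
Stage 1's lower leg becomes R2‖(R3+R4) = 16920 Ω, so V_mid = 19.1 × 16920/44220 = 7.308 V.
Stage 2 is itself unloaded: V_out = V_mid × R4/(R3+R4) = 7.308 × 22000/22520 = 7.14 V.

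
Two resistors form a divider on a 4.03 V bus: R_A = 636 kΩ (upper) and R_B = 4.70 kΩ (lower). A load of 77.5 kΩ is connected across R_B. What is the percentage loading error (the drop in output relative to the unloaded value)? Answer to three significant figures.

5.68 %

The divider's output (Thévenin) resistance is R_A‖R_B = 4.666 kΩ.
Fractional drop under load = R_th/(R_th + R_L) = 4.666 / (4.666 + 77.5) = 0.05678.
So the output falls by 5.68 %.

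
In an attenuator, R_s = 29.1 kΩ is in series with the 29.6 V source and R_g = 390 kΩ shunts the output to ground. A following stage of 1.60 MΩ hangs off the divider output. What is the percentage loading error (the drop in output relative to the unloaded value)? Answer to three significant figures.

1.66 %

The divider's output (Thévenin) resistance is R_s‖R_g = 27.08 kΩ.
Fractional drop under load = R_th/(R_th + R_L) = 27.08 / (27.08 + 1600) = 0.01664.
So the output falls by 1.66 %.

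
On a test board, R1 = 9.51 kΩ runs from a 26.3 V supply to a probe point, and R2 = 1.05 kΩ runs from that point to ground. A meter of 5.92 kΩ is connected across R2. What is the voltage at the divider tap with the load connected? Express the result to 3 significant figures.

V_out ≈ 2.25 V

The load sits in parallel with R2: R2‖R_L = (1.05 × 5.92) / (1.05 + 5.92) = 0.8918 kΩ.
V_out = 26.3 × 0.8918 / (9.51 + 0.8918) = 26.3 × 0.8918/10.40 = 2.25 V.
(Unloaded it would have been 2.62 V.)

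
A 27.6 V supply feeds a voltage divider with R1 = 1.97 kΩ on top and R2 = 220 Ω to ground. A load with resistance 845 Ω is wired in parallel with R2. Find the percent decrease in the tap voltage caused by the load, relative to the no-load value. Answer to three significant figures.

19.0 %

Unloaded V = 27.6 × 220/2190 = 2.773 V.
Loaded: R2‖R_L = 174.6 Ω, giving V = 27.6 × 174.6/2145 = 2.246 V.
Drop = (2.773 − 2.246) / 2.773 = 19.0 %.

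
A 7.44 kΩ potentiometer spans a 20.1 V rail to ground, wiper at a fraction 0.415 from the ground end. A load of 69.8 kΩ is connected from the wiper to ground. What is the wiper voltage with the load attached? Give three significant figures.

The wiper splits the pot into (1−α)R = 4.352 kΩ above and αR = 3.088 kΩ below.
Lower section ‖ load = 2.957 kΩ.
V_wiper = 20.1 × 2.957/(4.352 + 2.957) = 8.13 V.

V ≈ 8.13 V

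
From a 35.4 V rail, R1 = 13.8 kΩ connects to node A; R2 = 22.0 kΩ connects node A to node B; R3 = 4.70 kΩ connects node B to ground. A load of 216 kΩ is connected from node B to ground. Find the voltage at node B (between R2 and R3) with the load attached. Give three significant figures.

At node B, R3 is in parallel with the load: R3‖R_L = 4.600 kΩ.
Below node A the resistance is R2 + (R3‖R_L) = 26.60 kΩ, so V_A = 35.4 × 26.60/40.40 = 23.31 V.
Then V_B = V_A × (R3‖R_L)/(R2 + R3‖R_L) = 23.31 × 4.600/26.60 = 4.03 V.

V ≈ 4.03 V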